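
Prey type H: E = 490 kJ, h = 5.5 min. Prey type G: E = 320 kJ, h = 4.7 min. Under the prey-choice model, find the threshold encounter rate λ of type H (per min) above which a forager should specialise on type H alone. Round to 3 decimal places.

0.589 per min

Drop type G once their profitability E₂/h₂ falls below the rate achievable on type H alone: E₂/h₂ = λE₁/(1 + λh₁).
Solve for λ: λE₁h₂ = E₂(1 + λh₁) → λ(E₁h₂ − E₂h₁) = E₂ → λ = E₂/(E₁h₂ − E₂h₁).
λ = 320/(490×4.7 − 320×5.5) = 320/543 = 0.5893 per min.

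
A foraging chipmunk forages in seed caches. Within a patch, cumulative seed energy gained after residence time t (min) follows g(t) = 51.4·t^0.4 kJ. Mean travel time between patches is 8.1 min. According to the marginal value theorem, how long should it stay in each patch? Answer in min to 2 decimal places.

5.40 min

Optimal t* satisfies g'(t*) = g(t*)/(T + t*).
g'(t) = 0.4·51.4·t^-0.6. Setting 0.4·51.4·t^-0.6 = 51.4·t^0.4/(8.1+t) gives 0.4(8.1+t) = t, so 0.60·t = 0.4×8.1.
t* = 0.4×8.1/0.60 = 5.4 min.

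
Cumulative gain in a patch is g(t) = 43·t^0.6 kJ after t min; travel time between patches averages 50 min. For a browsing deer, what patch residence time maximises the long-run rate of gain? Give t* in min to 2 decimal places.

Optimal t* satisfies g'(t*) = g(t*)/(T + t*).
g'(t) = 0.6·43·t^-0.4. Setting 0.6·43·t^-0.4 = 43·t^0.6/(50+t) gives 0.6(50+t) = t, so 0.40·t = 0.6×50.
t* = 0.6×50/0.40 = 75 min.

75.00 min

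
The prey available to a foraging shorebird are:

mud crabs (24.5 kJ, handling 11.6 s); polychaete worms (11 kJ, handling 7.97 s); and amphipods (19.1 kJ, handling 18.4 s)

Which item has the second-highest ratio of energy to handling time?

polychaete worms

Profitability E/h (kJ/s): mud crabs = 24.5/11.6 = 2.11, polychaete worms = 11/7.97 = 1.38, amphipods = 19.1/18.4 = 1.04.
Ranked: mud crabs > polychaete worms > amphipods.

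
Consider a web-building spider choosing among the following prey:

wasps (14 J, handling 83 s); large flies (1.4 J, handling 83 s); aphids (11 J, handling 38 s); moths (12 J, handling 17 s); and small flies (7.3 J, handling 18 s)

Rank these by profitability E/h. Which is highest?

moths

In descending order of E/h:
moths: 12/17 = 0.706 J/s
small flies: 7.3/18 = 0.406 J/s
aphids: 11/38 = 0.289 J/s
wasps: 14/83 = 0.169 J/s
large flies: 1.4/83 = 0.0169 J/s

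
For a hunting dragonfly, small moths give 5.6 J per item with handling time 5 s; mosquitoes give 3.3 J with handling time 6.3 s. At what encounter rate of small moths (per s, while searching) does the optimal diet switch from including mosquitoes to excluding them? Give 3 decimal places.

0.176 per s

The zero-one rule: include mosquitoes iff E₂/h₂ > λE₁/(1+λh₁). Equality gives the switch point.
λE₁h₂ = E₂ + λE₂h₁ ⇒ λ = E₂/(E₁h₂ − E₂h₁) = 3.3/(35.28 − 16.5) = 0.1757 per s.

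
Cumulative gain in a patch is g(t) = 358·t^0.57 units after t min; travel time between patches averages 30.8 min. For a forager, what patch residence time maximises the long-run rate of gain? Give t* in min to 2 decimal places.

Maximise g(t)/(T+t): set derivative to zero → g'(t)(T+t) = g(t).
g'(t) = 0.57·358·t^-0.43. Setting 0.57·358·t^-0.43 = 358·t^0.57/(30.8+t) gives 0.57(30.8+t) = t, so 0.43·t = 0.57×30.8.
t* = 0.57×30.8/0.43 = 40.83 min.

40.83 min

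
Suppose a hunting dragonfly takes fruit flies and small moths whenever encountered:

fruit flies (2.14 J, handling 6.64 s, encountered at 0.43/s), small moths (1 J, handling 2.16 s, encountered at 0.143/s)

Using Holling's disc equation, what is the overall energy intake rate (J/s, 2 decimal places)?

0.26 J/s

Energy encountered per unit search time: 0.43×2.14 + 0.143×1 = 1.063 J/s.
Handling time per unit search time: 0.43×6.64 + 0.143×2.16 = 3.164.
Rate = 1.063/(1 + 3.164) = 0.2553 J/s.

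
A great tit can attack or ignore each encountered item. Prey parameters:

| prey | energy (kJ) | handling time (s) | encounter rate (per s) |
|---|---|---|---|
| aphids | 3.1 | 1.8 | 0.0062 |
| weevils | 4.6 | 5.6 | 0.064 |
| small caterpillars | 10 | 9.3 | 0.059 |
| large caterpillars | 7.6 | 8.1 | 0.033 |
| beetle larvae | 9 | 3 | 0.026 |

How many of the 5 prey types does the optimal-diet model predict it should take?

E/h in descending order: beetle larvae 3, aphids 1.72, small caterpillars 1.08, large caterpillars 0.938, weevils 0.821 kJ/s. The optimal diet is the largest prefix of this list for which every included type satisfies E_i/h_i > R on the types above it.
Rate on top 1: 0.2171. aphids: 1.72 > 0.2171 → include.
Rate on top 2: 0.2325. small caterpillars: 1.08 > 0.2325 → include.
Rate on top 3: 0.5148. large caterpillars: 0.938 > 0.5148 → include.
Rate on top 4: 0.5742. weevils: 0.821 > 0.5742 → include.
Optimal diet: beetle larvae, aphids, small caterpillars, large caterpillars, weevils — 5 of 5 types.

5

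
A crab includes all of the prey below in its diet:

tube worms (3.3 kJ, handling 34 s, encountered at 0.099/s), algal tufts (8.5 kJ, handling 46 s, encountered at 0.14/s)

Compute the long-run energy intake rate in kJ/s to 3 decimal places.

0.140 kJ/s

Energy encountered per unit search time: 0.099×3.3 + 0.14×8.5 = 1.517 kJ/s.
Handling time per unit search time: 0.099×34 + 0.14×46 = 9.806.
Rate = 1.517/(1 + 9.806) = 0.1404 kJ/s.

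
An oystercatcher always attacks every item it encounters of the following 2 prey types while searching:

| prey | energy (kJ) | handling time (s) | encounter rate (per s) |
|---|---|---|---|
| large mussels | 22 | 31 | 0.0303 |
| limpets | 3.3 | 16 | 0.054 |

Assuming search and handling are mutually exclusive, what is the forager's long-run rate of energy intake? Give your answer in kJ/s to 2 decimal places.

0.30 kJ/s

Energy encountered per unit search time: 0.0303×22 + 0.054×3.3 = 0.8448 kJ/s.
Handling time per unit search time: 0.0303×31 + 0.054×16 = 1.803.
Rate = 0.8448/(1 + 1.803) = 0.3014 kJ/s.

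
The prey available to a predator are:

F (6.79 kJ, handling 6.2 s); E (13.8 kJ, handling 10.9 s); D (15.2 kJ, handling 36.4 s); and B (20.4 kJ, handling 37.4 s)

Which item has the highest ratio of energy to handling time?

Profitability E/h (kJ/s): F = 6.79/6.2 = 1.1, E = 13.8/10.9 = 1.27, D = 15.2/36.4 = 0.418, B = 20.4/37.4 = 0.545.
Ranked: E > F > B > D.

E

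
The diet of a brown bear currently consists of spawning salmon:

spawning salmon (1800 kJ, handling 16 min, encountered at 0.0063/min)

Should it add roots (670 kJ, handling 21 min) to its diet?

Yes

Intake rate on the current diet: R = (0.0063×1800) / (1 + 0.0063×16) = 11.34/1.101 = 10.3 kJ/min.
Profitability of roots: 670/21 = 31.9 kJ/min.
Since 31.9 > R, including roots increases the long-run rate.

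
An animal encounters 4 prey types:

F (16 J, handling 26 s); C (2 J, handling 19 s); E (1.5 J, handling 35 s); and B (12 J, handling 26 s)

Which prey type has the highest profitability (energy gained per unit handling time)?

Profitability E/h (J/s): F = 16/26 = 0.615, C = 2/19 = 0.105, E = 1.5/35 = 0.0429, B = 12/26 = 0.462.
Ranked: F > B > C > E.

F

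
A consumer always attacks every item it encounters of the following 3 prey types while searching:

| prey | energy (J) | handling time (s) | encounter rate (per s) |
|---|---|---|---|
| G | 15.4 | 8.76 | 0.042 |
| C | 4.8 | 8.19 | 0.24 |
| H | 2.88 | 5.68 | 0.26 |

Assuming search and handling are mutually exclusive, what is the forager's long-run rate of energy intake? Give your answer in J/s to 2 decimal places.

0.53 J/s

R = Σλ_iE_i / (1 + Σλ_ih_i)
Numerator: 0.042×15.4 + 0.24×4.8 + 0.26×2.88 = 2.548
Denominator: 1 + 0.042×8.76 + 0.24×8.19 + 0.26×5.68 = 4.81
R = 2.548/4.81 = 0.5296 J/s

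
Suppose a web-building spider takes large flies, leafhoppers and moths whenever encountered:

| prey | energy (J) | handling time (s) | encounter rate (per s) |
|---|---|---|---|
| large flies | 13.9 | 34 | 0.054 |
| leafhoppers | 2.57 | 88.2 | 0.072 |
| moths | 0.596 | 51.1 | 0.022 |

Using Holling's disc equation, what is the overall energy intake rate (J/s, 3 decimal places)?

0.092 J/s

R = Σλ_iE_i / (1 + Σλ_ih_i)
Numerator: 0.054×13.9 + 0.072×2.57 + 0.022×0.596 = 0.9488
Denominator: 1 + 0.054×34 + 0.072×88.2 + 0.022×51.1 = 10.31
R = 0.9488/10.31 = 0.09202 J/s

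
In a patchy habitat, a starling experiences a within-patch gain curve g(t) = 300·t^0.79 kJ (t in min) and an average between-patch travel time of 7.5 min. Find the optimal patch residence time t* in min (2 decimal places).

28.21 min

By the marginal value theorem, leave when the instantaneous gain rate g'(t) equals the habitat-wide average g(t)/(T + t).
g'(t) = 0.79·300·t^-0.21. Setting 0.79·300·t^-0.21 = 300·t^0.79/(7.5+t) gives 0.79(7.5+t) = t, so 0.21·t = 0.79×7.5.
t* = 0.79×7.5/0.21 = 28.21 min.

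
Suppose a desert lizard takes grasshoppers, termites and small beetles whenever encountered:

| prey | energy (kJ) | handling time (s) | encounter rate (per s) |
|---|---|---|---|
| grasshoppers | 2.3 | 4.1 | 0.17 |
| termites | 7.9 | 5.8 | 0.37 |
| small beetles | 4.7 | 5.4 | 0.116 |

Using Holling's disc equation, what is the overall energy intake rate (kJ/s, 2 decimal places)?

R = (0.17×2.3 + 0.37×7.9 + 0.116×4.7) / (1 + 0.17×4.1 + 0.37×5.8 + 0.116×5.4) = 3.859/4.469 = 0.8635 kJ/s.

0.86 kJ/s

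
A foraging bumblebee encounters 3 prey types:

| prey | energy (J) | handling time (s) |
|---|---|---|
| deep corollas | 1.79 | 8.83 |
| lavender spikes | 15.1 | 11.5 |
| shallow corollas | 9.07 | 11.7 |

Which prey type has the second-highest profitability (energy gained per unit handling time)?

Profitability E/h (J/s): deep corollas = 1.79/8.83 = 0.203, lavender spikes = 15.1/11.5 = 1.31, shallow corollas = 9.07/11.7 = 0.775.
Ranked: lavender spikes > shallow corollas > deep corollas.

shallow corollas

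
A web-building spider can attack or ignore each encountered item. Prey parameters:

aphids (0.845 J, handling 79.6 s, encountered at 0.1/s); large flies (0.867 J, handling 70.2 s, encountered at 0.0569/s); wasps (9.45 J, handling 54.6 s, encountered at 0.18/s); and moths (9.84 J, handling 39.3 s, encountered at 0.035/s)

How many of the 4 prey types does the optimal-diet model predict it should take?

Profitabilities (E/h, J/s): moths 0.25, wasps 0.173, large flies 0.0124, aphids 0.0106. Add prey in this order while the next type's profitability exceeds the intake rate on those already taken.
Rate on top 1: 0.145. wasps: 0.173 > 0.145 → include.
Rate on top 2: 0.1676. large flies: 0.0124 < 0.1676 → exclude; stop.
Optimal diet: moths, wasps — 2 of 4 types.

2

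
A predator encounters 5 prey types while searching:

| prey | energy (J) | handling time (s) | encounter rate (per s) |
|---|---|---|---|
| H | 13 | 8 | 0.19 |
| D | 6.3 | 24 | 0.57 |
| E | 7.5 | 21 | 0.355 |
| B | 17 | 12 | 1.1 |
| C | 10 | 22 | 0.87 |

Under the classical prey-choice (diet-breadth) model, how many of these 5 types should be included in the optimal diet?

Rank by E/h (J/s): H 1.62, B 1.42, C 0.455, E 0.357, D 0.263. Include each in turn until the next type's E/h falls below the running intake rate.
Rate on top 1: 0.9802. B: 1.42 > 0.9802 → include.
Rate on top 2: 1.347. C: 0.455 < 1.347 → exclude; stop.
Optimal diet: H, B — 2 of 5 types.

2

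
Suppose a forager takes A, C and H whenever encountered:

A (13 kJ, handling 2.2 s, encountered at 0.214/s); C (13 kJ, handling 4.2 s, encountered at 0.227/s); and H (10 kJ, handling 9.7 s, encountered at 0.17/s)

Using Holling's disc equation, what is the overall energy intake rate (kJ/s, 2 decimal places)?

Energy encountered per unit search time: 0.214×13 + 0.227×13 + 0.17×10 = 7.433 kJ/s.
Handling time per unit search time: 0.214×2.2 + 0.227×4.2 + 0.17×9.7 = 3.073.
Rate = 7.433/(1 + 3.073) = 1.825 kJ/s.

1.82 kJ/s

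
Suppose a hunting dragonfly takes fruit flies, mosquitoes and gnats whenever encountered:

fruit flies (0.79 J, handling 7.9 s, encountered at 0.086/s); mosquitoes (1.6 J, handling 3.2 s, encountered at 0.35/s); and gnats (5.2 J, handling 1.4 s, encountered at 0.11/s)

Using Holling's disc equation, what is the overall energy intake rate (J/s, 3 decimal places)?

0.406 J/s

R = Σλ_iE_i / (1 + Σλ_ih_i)
Numerator: 0.086×0.79 + 0.35×1.6 + 0.11×5.2 = 1.2
Denominator: 1 + 0.086×7.9 + 0.35×3.2 + 0.11×1.4 = 2.953
R = 1.2/2.953 = 0.4063 J/s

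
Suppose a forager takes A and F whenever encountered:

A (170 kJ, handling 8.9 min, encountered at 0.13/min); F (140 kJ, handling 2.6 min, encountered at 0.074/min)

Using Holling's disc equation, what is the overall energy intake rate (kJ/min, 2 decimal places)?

13.82 kJ/min

R = (0.13×170 + 0.074×140) / (1 + 0.13×8.9 + 0.074×2.6) = 32.46/2.349 = 13.82 kJ/min.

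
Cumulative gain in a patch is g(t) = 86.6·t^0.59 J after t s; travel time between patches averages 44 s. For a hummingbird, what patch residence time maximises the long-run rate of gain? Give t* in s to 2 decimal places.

Maximise g(t)/(T+t): set derivative to zero → g'(t)(T+t) = g(t).
g'(t) = 0.59·86.6·t^-0.41. Setting 0.59·86.6·t^-0.41 = 86.6·t^0.59/(44+t) gives 0.59(44+t) = t, so 0.41·t = 0.59×44.
t* = 0.59×44/0.41 = 63.32 s.

63.32 s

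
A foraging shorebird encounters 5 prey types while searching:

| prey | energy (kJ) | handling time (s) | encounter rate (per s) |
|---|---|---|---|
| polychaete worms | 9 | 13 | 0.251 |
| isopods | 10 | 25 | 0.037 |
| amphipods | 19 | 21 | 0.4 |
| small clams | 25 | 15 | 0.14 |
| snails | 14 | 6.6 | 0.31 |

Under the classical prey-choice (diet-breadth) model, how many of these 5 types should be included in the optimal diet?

E/h in descending order: snails 2.12, small clams 1.67, amphipods 0.905, polychaete worms 0.692, isopods 0.4 kJ/s. The optimal diet is the largest prefix of this list for which every included type satisfies E_i/h_i > R on the types above it.
Rate on top 1: 1.425. small clams: 1.67 > 1.425 → include.
Rate on top 2: 1.524. amphipods: 0.905 < 1.524 → exclude; stop.
Optimal diet: snails, small clams — 2 of 5 types.

2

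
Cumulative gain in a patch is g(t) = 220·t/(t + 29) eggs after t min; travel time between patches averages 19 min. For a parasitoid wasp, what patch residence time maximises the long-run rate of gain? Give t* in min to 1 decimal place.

Optimal t* satisfies g'(t*) = g(t*)/(T + t*).
g'(t) = 220·29/(t + 29)². Setting 220·29/(t+29)² = 220t/[(t+29)(19+t)] gives 29(19+t) = t(t+29), so t² = 29×19 = 551.
t* = √551 = 23.47 min.

23.5 min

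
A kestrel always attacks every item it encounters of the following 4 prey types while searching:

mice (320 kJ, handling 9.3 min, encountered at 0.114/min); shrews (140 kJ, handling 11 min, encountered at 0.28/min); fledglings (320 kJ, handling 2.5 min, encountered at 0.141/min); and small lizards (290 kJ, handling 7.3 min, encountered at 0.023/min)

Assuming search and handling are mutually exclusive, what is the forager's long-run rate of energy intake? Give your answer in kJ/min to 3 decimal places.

R = Σλ_iE_i / (1 + Σλ_ih_i)
Numerator: 0.114×320 + 0.28×140 + 0.141×320 + 0.023×290 = 127.5
Denominator: 1 + 0.114×9.3 + 0.28×11 + 0.141×2.5 + 0.023×7.3 = 5.661
R = 127.5/5.661 = 22.52 kJ/min

22.519 kJ/min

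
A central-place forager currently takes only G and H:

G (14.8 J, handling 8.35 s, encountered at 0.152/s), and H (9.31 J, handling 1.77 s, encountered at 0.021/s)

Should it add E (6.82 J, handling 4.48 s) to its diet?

Yes

Intake rate on the current diet: R = (0.152×14.8 + 0.021×9.31) / (1 + 0.152×8.35 + 0.021×1.77) = 2.445/2.306 = 1.06 J/s.
E: E/h = 6.82/4.48 = 1.522 J/s.
1.522 > 1.06, so adding E raises the average — include it.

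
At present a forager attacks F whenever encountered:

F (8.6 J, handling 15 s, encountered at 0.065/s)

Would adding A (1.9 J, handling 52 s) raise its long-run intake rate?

No

On F alone, R = ΣλE/(1+Σλh) = 0.559/1.975 = 0.283 J/s.
A: E/h = 1.9/52 = 0.03654 J/s.
Since 0.03654 < R, time spent handling A is better spent searching.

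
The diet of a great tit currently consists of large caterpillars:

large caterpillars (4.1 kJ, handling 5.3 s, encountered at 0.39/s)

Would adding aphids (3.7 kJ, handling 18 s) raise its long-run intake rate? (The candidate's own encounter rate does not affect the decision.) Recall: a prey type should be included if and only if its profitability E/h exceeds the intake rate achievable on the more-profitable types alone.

Intake rate on the current diet: R = (0.39×4.1) / (1 + 0.39×5.3) = 1.599/3.067 = 0.5214 kJ/s.
Profitability of aphids: 3.7/18 = 0.2056 kJ/s.
0.2056 < 0.5214, so adding aphids would lower the average — exclude it.

No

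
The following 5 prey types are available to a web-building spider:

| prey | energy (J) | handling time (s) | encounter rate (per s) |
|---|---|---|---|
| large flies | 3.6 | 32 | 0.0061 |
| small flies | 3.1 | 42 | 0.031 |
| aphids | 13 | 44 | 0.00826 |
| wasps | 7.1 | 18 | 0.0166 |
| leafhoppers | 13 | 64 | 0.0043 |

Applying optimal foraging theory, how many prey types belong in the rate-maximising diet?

3

Rank by E/h (J/s): wasps 0.394, aphids 0.295, leafhoppers 0.203, large flies 0.113, small flies 0.0738. Include each in turn until the next type's E/h falls below the running intake rate.
Rate on top 1: 0.09075. aphids: 0.295 > 0.09075 → include.
Rate on top 2: 0.1355. leafhoppers: 0.203 > 0.1355 → include.
Rate on top 3: 0.1451. large flies: 0.113 < 0.1451 → exclude; stop.
Optimal diet: wasps, aphids, leafhoppers — 3 of 5 types.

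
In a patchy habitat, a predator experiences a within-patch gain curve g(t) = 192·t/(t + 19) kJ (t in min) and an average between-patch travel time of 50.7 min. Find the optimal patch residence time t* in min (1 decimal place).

By the marginal value theorem, leave when the instantaneous gain rate g'(t) equals the habitat-wide average g(t)/(T + t).
g'(t) = 192·19/(t + 19)². Setting 192·19/(t+19)² = 192t/[(t+19)(50.7+t)] gives 19(50.7+t) = t(t+19), so t² = 19×50.7 = 963.3.
t* = √963.3 = 31.04 min.

31.0 min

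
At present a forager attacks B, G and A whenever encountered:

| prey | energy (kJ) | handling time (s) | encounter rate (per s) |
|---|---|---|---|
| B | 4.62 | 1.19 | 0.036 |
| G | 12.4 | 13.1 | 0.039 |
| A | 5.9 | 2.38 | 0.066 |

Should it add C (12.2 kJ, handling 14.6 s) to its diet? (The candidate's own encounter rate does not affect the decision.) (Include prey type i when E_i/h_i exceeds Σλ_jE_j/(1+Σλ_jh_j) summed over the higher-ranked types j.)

Yes

On B, G and A alone, R = ΣλE/(1+Σλh) = 1.039/1.711 = 0.6075 kJ/s.
C: E/h = 12.2/14.6 = 0.8356 kJ/s.
Since 0.8356 > R, including C increases the long-run rate.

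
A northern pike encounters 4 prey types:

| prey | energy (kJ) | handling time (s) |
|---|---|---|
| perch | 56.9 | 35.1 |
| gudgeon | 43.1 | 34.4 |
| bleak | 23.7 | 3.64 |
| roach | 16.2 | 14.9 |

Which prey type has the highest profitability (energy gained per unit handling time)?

Profitability E/h (kJ/s): perch = 56.9/35.1 = 1.62, gudgeon = 43.1/34.4 = 1.25, bleak = 23.7/3.64 = 6.51, roach = 16.2/14.9 = 1.09.
Ranked: bleak > perch > gudgeon > roach.

bleak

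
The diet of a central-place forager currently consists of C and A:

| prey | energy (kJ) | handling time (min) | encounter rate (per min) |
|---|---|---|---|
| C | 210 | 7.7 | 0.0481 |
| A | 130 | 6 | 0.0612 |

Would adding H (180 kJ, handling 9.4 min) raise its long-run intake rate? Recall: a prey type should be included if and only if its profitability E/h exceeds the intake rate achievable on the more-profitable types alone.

Yes

Current rate: (0.0481×210 + 0.0612×130)/(1 + 0.0481×7.7 + 0.0612×6) = 10.39 kJ/min.
H: E/h = 180/9.4 = 19.15 kJ/min.
19.15 > 10.39, so adding H raises the average — include it.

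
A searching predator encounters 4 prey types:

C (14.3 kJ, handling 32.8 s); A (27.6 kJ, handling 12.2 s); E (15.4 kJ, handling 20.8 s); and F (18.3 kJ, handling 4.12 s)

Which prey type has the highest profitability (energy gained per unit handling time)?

F

In descending order of E/h:
F: 18.3/4.12 = 4.44 kJ/s
A: 27.6/12.2 = 2.26 kJ/s
E: 15.4/20.8 = 0.74 kJ/s
C: 14.3/32.8 = 0.436 kJ/s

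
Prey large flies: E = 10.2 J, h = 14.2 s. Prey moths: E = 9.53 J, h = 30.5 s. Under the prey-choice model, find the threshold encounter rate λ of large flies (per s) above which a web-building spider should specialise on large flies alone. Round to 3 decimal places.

0.054 per s

Drop moths once their profitability E₂/h₂ falls below the rate achievable on large flies alone: E₂/h₂ = λE₁/(1 + λh₁).
Solve for λ: λE₁h₂ = E₂(1 + λh₁) → λ(E₁h₂ − E₂h₁) = E₂ → λ = E₂/(E₁h₂ − E₂h₁).
λ = 9.53/(10.2×30.5 − 9.53×14.2) = 9.53/175.8 = 0.05422 per s.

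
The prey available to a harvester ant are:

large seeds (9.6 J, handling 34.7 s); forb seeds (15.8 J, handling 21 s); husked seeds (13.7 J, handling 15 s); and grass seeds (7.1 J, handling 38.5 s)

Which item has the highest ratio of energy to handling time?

In descending order of E/h:
husked seeds: 13.7/15 = 0.913 J/s
forb seeds: 15.8/21 = 0.752 J/s
large seeds: 9.6/34.7 = 0.277 J/s
grass seeds: 7.1/38.5 = 0.184 J/s

husked seeds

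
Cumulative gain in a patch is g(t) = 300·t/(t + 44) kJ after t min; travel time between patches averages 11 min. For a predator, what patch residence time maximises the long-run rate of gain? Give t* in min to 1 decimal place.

By the marginal value theorem, leave when the instantaneous gain rate g'(t) equals the habitat-wide average g(t)/(T + t).
g'(t) = 300·44/(t + 44)². Setting 300·44/(t+44)² = 300t/[(t+44)(11+t)] gives 44(11+t) = t(t+44), so t² = 44×11 = 484.
t* = √484 = 22 min.

22.0 min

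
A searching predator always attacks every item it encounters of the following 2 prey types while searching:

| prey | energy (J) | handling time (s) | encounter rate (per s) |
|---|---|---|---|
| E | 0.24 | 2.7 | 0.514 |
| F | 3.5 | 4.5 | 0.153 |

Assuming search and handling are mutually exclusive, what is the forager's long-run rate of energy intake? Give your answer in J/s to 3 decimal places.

R = (0.514×0.24 + 0.153×3.5) / (1 + 0.514×2.7 + 0.153×4.5) = 0.6589/3.076 = 0.2142 J/s.

0.214 J/s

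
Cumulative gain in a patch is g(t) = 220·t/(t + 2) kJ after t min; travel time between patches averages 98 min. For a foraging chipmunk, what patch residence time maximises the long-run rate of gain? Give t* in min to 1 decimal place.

14.0 min

By the marginal value theorem, leave when the instantaneous gain rate g'(t) equals the habitat-wide average g(t)/(T + t).
g'(t) = 220·2/(t + 2)². Setting 220·2/(t+2)² = 220t/[(t+2)(98+t)] gives 2(98+t) = t(t+2), so t² = 2×98 = 196.
t* = √196 = 14 min.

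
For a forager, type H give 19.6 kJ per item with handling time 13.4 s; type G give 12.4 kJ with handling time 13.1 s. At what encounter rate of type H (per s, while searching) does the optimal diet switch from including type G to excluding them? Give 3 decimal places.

0.137 per s

The zero-one rule: include type G iff E₂/h₂ > λE₁/(1+λh₁). Equality gives the switch point.
λE₁h₂ = E₂ + λE₂h₁ ⇒ λ = E₂/(E₁h₂ − E₂h₁) = 12.4/(256.8 − 166.2) = 0.1369 per s.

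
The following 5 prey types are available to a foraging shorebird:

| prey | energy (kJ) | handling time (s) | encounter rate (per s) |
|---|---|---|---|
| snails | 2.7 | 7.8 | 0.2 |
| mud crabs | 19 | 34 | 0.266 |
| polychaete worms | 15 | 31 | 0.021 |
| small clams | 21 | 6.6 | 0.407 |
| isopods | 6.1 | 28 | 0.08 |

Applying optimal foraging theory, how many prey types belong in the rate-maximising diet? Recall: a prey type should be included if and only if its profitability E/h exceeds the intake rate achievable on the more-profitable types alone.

1

E/h in descending order: small clams 3.18, mud crabs 0.559, polychaete worms 0.484, snails 0.346, isopods 0.218 kJ/s. The optimal diet is the largest prefix of this list for which every included type satisfies E_i/h_i > R on the types above it.
Rate on top 1: 2.319. mud crabs: 0.559 < 2.319 → exclude; stop.
Optimal diet: small clams — 1 of 5 types.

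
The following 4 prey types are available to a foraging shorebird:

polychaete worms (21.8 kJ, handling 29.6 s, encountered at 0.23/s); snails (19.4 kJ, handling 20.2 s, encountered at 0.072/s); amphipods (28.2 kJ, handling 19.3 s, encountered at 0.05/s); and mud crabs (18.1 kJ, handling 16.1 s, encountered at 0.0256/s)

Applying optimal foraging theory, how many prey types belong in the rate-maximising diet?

3

Rank by E/h (kJ/s): amphipods 1.46, mud crabs 1.12, snails 0.96, polychaete worms 0.736. Include each in turn until the next type's E/h falls below the running intake rate.
Rate on top 1: 0.7176. mud crabs: 1.12 > 0.7176 → include.
Rate on top 2: 0.7881. snails: 0.96 > 0.7881 → include.
Rate on top 3: 0.8535. polychaete worms: 0.736 < 0.8535 → exclude; stop.
Optimal diet: amphipods, mud crabs, snails — 3 of 4 types.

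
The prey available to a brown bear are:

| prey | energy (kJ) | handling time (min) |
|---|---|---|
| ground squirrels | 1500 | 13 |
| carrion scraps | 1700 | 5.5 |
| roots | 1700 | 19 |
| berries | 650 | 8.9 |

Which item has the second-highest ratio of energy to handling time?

ground squirrels

Profitability E/h (kJ/min): ground squirrels = 1500/13 = 115, carrion scraps = 1700/5.5 = 309, roots = 1700/19 = 89.5, berries = 650/8.9 = 73.
Ranked: carrion scraps > ground squirrels > roots > berries.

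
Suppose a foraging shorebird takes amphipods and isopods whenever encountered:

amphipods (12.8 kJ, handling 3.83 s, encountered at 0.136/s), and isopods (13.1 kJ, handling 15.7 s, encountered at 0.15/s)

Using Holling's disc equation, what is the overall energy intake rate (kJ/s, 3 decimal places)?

0.956 kJ/s

Energy encountered per unit search time: 0.136×12.8 + 0.15×13.1 = 3.706 kJ/s.
Handling time per unit search time: 0.136×3.83 + 0.15×15.7 = 2.876.
Rate = 3.706/(1 + 2.876) = 0.9561 kJ/s.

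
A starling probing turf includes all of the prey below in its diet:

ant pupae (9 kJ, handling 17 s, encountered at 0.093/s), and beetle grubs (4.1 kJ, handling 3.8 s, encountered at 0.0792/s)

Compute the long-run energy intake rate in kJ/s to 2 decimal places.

0.40 kJ/s

R = Σλ_iE_i / (1 + Σλ_ih_i)
Numerator: 0.093×9 + 0.0792×4.1 = 1.162
Denominator: 1 + 0.093×17 + 0.0792×3.8 = 2.882
R = 1.162/2.882 = 0.4031 kJ/s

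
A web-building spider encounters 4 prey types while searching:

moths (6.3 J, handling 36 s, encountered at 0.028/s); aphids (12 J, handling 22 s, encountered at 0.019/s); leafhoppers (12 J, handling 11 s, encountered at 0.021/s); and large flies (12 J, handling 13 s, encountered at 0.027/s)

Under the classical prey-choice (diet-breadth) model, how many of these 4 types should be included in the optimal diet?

3

Profitabilities (E/h, J/s): leafhoppers 1.09, large flies 0.923, aphids 0.545, moths 0.175. Add prey in this order while the next type's profitability exceeds the intake rate on those already taken.
Rate on top 1: 0.2047. large flies: 0.923 > 0.2047 → include.
Rate on top 2: 0.3641. aphids: 0.545 > 0.3641 → include.
Rate on top 3: 0.402. moths: 0.175 < 0.402 → exclude; stop.
Optimal diet: leafhoppers, large flies, aphids — 3 of 4 types.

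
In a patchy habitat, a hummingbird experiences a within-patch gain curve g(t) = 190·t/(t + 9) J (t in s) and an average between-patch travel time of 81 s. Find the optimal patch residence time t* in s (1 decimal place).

Maximise g(t)/(T+t): set derivative to zero → g'(t)(T+t) = g(t).
g'(t) = 190·9/(t + 9)². Setting 190·9/(t+9)² = 190t/[(t+9)(81+t)] gives 9(81+t) = t(t+9), so t² = 9×81 = 729.
t* = √729 = 27 s.

27.0 s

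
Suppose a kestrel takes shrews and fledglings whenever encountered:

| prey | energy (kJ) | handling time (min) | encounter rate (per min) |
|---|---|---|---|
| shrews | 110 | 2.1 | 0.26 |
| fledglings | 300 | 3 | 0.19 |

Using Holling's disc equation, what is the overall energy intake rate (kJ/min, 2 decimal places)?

Energy encountered per unit search time: 0.26×110 + 0.19×300 = 85.6 kJ/min.
Handling time per unit search time: 0.26×2.1 + 0.19×3 = 1.116.
Rate = 85.6/(1 + 1.116) = 40.45 kJ/min.

40.45 kJ/min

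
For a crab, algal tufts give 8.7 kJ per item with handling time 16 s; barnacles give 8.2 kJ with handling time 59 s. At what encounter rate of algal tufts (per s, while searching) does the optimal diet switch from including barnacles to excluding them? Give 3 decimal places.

0.021 per s

At the threshold, the rate on algal tufts alone equals the profitability of barnacles: λ·8.7/(1 + λ·16) = 8.2/59 = 0.139.
Rearranging, λ(8.7 − 0.139×16) = 0.139, so λ = 0.139/6.476 = 0.02146 per s.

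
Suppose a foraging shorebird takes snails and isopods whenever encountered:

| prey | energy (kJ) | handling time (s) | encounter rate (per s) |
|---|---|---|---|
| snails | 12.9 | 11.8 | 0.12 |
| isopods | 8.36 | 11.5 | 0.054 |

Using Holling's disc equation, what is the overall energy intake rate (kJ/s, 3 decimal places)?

0.658 kJ/s

R = Σλ_iE_i / (1 + Σλ_ih_i)
Numerator: 0.12×12.9 + 0.054×8.36 = 1.999
Denominator: 1 + 0.12×11.8 + 0.054×11.5 = 3.037
R = 1.999/3.037 = 0.6584 kJ/s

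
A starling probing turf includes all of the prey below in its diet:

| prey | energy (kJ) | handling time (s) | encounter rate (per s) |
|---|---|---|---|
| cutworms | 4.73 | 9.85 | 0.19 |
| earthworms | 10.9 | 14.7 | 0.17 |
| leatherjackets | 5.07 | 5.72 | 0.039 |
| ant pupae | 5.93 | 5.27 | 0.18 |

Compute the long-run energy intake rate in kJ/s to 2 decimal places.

R = (0.19×4.73 + 0.17×10.9 + 0.039×5.07 + 0.18×5.93) / (1 + 0.19×9.85 + 0.17×14.7 + 0.039×5.72 + 0.18×5.27) = 4.017/6.542 = 0.614 kJ/s.

0.61 kJ/s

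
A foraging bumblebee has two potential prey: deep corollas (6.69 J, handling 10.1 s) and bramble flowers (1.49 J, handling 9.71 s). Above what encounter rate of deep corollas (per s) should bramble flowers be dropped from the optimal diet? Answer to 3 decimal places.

0.030 per s

The zero-one rule: include bramble flowers iff E₂/h₂ > λE₁/(1+λh₁). Equality gives the switch point.
λE₁h₂ = E₂ + λE₂h₁ ⇒ λ = E₂/(E₁h₂ − E₂h₁) = 1.49/(64.96 − 15.05) = 0.02985 per s.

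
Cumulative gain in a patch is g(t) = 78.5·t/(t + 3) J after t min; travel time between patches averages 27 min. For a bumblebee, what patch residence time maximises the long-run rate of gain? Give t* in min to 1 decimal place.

Maximise g(t)/(T+t): set derivative to zero → g'(t)(T+t) = g(t).
g'(t) = 78.5·3/(t + 3)². Setting 78.5·3/(t+3)² = 78.5t/[(t+3)(27+t)] gives 3(27+t) = t(t+3), so t² = 3×27 = 81.
t* = √81 = 9 min.

9.0 min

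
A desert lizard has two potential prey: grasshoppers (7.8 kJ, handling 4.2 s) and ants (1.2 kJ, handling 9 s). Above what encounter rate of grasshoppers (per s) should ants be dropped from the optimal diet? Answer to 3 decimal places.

The zero-one rule: include ants iff E₂/h₂ > λE₁/(1+λh₁). Equality gives the switch point.
λE₁h₂ = E₂ + λE₂h₁ ⇒ λ = E₂/(E₁h₂ − E₂h₁) = 1.2/(70.2 − 5.04) = 0.01842 per s.

0.018 per s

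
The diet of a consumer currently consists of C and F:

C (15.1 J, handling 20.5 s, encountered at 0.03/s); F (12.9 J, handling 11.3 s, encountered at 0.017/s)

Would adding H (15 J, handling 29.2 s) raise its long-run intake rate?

On C and F alone, R = ΣλE/(1+Σλh) = 0.6723/1.807 = 0.372 J/s.
Profitability of H: 15/29.2 = 0.5137 J/s.
0.5137 > 0.372, so adding H raises the average — include it.

Yes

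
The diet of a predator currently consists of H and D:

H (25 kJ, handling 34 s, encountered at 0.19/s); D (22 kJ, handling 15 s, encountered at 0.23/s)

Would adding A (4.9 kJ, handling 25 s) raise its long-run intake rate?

Intake rate on the current diet: R = (0.19×25 + 0.23×22) / (1 + 0.19×34 + 0.23×15) = 9.81/10.91 = 0.8992 kJ/s.
A: E/h = 4.9/25 = 0.196 kJ/s.
0.196 < 0.8992, so adding A would lower the average — exclude it.

No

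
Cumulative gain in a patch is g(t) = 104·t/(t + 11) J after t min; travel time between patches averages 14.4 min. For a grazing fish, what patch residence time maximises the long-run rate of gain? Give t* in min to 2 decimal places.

12.59 min

By the marginal value theorem, leave when the instantaneous gain rate g'(t) equals the habitat-wide average g(t)/(T + t).
g'(t) = 104·11/(t + 11)². Setting 104·11/(t+11)² = 104t/[(t+11)(14.4+t)] gives 11(14.4+t) = t(t+11), so t² = 11×14.4 = 158.4.
t* = √158.4 = 12.59 min.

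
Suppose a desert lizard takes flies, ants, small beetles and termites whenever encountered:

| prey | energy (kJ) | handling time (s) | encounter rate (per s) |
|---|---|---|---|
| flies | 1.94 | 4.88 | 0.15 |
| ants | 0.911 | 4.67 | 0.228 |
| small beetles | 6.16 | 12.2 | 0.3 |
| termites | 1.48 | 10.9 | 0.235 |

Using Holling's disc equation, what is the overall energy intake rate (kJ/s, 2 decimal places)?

Energy encountered per unit search time: 0.15×1.94 + 0.228×0.911 + 0.3×6.16 + 0.235×1.48 = 2.695 kJ/s.
Handling time per unit search time: 0.15×4.88 + 0.228×4.67 + 0.3×12.2 + 0.235×10.9 = 8.018.
Rate = 2.695/(1 + 8.018) = 0.2988 kJ/s.

0.30 kJ/s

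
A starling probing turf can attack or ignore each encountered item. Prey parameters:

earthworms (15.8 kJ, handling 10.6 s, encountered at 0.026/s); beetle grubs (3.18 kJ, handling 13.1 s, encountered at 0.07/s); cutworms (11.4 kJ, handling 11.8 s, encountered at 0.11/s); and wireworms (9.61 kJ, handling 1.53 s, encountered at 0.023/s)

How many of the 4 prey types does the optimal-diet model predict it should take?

Profitabilities (E/h, kJ/s): wireworms 6.28, earthworms 1.49, cutworms 0.966, beetle grubs 0.243. Add prey in this order while the next type's profitability exceeds the intake rate on those already taken.
Rate on top 1: 0.2135. earthworms: 1.49 > 0.2135 → include.
Rate on top 2: 0.482. cutworms: 0.966 > 0.482 → include.
Rate on top 3: 0.7229. beetle grubs: 0.243 < 0.7229 → exclude; stop.
Optimal diet: wireworms, earthworms, cutworms — 3 of 4 types.

3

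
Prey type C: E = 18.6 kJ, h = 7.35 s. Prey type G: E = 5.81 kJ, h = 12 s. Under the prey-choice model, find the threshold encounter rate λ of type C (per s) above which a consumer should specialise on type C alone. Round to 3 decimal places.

At the threshold, the rate on type C alone equals the profitability of type G: λ·18.6/(1 + λ·7.35) = 5.81/12 = 0.4842.
Rearranging, λ(18.6 − 0.4842×7.35) = 0.4842, so λ = 0.4842/15.04 = 0.03219 per s.

0.032 per s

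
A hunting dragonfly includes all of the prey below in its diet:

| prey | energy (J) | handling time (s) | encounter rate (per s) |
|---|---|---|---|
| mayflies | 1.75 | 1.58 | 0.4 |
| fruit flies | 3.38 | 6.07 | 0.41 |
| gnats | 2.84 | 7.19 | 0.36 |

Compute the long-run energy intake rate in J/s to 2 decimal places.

R = Σλ_iE_i / (1 + Σλ_ih_i)
Numerator: 0.4×1.75 + 0.41×3.38 + 0.36×2.84 = 3.108
Denominator: 1 + 0.4×1.58 + 0.41×6.07 + 0.36×7.19 = 6.709
R = 3.108/6.709 = 0.4633 J/s

0.46 J/s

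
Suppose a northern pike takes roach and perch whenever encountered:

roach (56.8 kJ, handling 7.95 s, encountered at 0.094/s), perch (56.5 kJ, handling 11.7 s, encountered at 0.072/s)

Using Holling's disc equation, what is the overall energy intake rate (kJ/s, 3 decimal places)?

3.633 kJ/s

Energy encountered per unit search time: 0.094×56.8 + 0.072×56.5 = 9.407 kJ/s.
Handling time per unit search time: 0.094×7.95 + 0.072×11.7 = 1.59.
Rate = 9.407/(1 + 1.59) = 3.633 kJ/s.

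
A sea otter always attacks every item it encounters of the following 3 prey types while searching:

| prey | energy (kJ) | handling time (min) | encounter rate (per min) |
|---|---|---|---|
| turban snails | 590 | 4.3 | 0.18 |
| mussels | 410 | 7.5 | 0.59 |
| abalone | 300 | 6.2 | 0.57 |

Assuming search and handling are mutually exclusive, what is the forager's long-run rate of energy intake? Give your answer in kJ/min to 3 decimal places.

R = (0.18×590 + 0.59×410 + 0.57×300) / (1 + 0.18×4.3 + 0.59×7.5 + 0.57×6.2) = 519.1/9.733 = 53.33 kJ/min.

53.334 kJ/min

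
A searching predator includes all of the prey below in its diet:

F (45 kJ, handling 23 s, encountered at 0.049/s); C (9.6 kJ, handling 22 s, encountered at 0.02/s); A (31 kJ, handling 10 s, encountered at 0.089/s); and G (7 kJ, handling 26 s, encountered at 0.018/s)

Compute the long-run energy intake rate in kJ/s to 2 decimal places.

1.35 kJ/s

Energy encountered per unit search time: 0.049×45 + 0.02×9.6 + 0.089×31 + 0.018×7 = 5.282 kJ/s.
Handling time per unit search time: 0.049×23 + 0.02×22 + 0.089×10 + 0.018×26 = 2.925.
Rate = 5.282/(1 + 2.925) = 1.346 kJ/s.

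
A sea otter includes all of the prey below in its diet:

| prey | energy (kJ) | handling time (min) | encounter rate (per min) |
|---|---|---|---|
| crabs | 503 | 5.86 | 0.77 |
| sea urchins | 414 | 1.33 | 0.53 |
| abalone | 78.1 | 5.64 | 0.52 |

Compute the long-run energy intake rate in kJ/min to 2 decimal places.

Energy encountered per unit search time: 0.77×503 + 0.53×414 + 0.52×78.1 = 647.3 kJ/min.
Handling time per unit search time: 0.77×5.86 + 0.53×1.33 + 0.52×5.64 = 8.15.
Rate = 647.3/(1 + 8.15) = 70.75 kJ/min.

70.75 kJ/min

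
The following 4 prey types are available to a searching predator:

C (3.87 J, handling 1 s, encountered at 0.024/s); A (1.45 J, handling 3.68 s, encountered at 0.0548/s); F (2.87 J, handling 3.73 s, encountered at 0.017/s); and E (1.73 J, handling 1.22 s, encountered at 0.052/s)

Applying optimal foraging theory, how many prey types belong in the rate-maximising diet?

Profitabilities (E/h, J/s): C 3.87, E 1.42, F 0.769, A 0.394. Add prey in this order while the next type's profitability exceeds the intake rate on those already taken.
Rate on top 1: 0.0907. E: 1.42 > 0.0907 → include.
Rate on top 2: 0.1681. F: 0.769 > 0.1681 → include.
Rate on top 3: 0.2013. A: 0.394 > 0.2013 → include.
Optimal diet: C, E, F, A — 4 of 4 types.

4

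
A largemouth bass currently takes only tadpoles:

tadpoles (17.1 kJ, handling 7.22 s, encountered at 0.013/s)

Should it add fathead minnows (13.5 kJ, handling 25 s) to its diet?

Current rate: (0.013×17.1)/(1 + 0.013×7.22) = 0.2032 kJ/s.
fathead minnows: E/h = 13.5/25 = 0.54 kJ/s.
0.54 > 0.2032, so adding fathead minnows raises the average — include it.

Yes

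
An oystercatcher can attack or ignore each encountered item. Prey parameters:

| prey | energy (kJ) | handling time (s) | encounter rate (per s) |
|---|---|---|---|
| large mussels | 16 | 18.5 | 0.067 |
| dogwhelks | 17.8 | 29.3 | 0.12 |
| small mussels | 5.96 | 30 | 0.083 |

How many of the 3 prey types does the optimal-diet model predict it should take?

Profitabilities (E/h, kJ/s): large mussels 0.865, dogwhelks 0.608, small mussels 0.199. Add prey in this order while the next type's profitability exceeds the intake rate on those already taken.
Rate on top 1: 0.4787. dogwhelks: 0.608 > 0.4787 → include.
Rate on top 2: 0.5574. small mussels: 0.199 < 0.5574 → exclude; stop.
Optimal diet: large mussels, dogwhelks — 2 of 3 types.

2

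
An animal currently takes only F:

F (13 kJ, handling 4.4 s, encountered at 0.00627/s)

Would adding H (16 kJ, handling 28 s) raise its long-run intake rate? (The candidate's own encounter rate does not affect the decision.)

On F alone, R = ΣλE/(1+Σλh) = 0.08151/1.028 = 0.07932 kJ/s.
H: E/h = 16/28 = 0.5714 kJ/s.
Since 0.5714 > R, including H increases the long-run rate.

Yes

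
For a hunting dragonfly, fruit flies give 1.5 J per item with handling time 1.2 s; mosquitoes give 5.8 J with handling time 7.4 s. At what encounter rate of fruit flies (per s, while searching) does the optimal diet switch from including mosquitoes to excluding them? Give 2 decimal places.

At the threshold, the rate on fruit flies alone equals the profitability of mosquitoes: λ·1.5/(1 + λ·1.2) = 5.8/7.4 = 0.7838.
Rearranging, λ(1.5 − 0.7838×1.2) = 0.7838, so λ = 0.7838/0.5595 = 1.401 per s.

1.40 per s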